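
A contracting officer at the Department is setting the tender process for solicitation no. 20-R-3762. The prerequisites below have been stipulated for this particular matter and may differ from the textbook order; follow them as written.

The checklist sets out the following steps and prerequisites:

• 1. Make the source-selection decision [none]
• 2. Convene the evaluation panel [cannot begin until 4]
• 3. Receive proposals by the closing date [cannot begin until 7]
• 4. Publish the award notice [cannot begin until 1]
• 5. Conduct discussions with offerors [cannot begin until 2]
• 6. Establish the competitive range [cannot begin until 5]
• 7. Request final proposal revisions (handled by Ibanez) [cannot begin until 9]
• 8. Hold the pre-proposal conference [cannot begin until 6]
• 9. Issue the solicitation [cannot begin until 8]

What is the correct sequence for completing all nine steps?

1 4 2 5 6 8 9 7 3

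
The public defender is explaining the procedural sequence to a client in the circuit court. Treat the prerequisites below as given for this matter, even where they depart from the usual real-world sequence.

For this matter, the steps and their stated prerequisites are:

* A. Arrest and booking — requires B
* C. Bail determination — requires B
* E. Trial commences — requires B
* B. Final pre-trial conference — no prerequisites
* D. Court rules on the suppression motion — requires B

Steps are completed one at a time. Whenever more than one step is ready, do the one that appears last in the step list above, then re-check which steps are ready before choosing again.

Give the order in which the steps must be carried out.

B → D → E → C → A

B has no prerequisites → B first.
Now D, E, C and A have their prerequisites met. D is listed later, so D next.
E, C and A are all available; E is listed later → E.
C and A are both available; C is listed later → C.
A needed B, now all done → A.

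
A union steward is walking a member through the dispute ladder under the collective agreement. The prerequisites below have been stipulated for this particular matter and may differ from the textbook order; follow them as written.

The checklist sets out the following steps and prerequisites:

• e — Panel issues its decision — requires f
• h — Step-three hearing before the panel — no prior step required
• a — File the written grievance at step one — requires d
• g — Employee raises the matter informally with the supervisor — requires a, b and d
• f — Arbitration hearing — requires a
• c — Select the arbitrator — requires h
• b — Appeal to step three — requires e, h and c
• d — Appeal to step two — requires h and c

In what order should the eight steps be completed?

h c d a f e b g

h has no prerequisites → h first.
That leaves c as the only ready step → c.
d needed h and c, now all done → d.
a is the only step now ready → a.
That leaves f as the only ready step → f.
e needed f, now all done → e.
b needed e, h and c, now all done → b.
Next only g has its prerequisites met → g.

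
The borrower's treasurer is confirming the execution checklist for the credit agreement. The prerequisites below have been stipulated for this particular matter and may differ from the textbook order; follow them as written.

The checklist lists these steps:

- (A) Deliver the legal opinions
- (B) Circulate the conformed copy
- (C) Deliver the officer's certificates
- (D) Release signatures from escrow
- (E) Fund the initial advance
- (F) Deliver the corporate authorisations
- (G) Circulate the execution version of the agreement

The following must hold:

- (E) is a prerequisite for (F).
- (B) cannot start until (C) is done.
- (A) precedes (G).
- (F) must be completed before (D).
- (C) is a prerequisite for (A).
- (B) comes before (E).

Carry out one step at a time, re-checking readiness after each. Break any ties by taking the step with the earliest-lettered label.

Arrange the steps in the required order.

Only (C) has no prerequisites, so it is first.
(A) and (B) are both available; (A) has the earlier label → (A).
(B) and (G) are both available; (B) has the earlier label → (B).
Ready: (E) and (G). (E) has the earlier label → (E).
Now (F) and (G) have their prerequisites met. (F) has the earlier label, so (F) next.
Now (D) and (G) have their prerequisites met. (D) has the earlier label, so (D) next.
(G) is the only step now ready → (G).

(C), (A), (B), (E), (F), (D), (G)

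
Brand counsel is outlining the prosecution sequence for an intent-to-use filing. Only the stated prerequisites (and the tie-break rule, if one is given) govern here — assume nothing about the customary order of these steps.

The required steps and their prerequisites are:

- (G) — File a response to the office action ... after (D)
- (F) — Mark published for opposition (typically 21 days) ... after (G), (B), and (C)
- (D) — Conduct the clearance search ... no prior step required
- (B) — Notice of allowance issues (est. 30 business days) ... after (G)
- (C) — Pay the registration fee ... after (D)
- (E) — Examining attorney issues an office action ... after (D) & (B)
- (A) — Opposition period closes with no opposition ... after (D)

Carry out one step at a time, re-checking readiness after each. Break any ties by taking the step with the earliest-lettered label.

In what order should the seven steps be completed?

(D) (A) (C) (G) (B) (E) (F)

(D) is the only step with nothing outstanding, so it goes first.
Ready: (A), (C) and (G). (A) has the earlier label → (A).
Now (C) and (G) have their prerequisites met. (C) has the earlier label, so (C) next.
Next only (G) has its prerequisites met → (G).
Next only (B) has its prerequisites met → (B).
(E) and (F) are both available; (E) has the earlier label → (E).
(F) needed (B), (C) and (G), now all done → (F).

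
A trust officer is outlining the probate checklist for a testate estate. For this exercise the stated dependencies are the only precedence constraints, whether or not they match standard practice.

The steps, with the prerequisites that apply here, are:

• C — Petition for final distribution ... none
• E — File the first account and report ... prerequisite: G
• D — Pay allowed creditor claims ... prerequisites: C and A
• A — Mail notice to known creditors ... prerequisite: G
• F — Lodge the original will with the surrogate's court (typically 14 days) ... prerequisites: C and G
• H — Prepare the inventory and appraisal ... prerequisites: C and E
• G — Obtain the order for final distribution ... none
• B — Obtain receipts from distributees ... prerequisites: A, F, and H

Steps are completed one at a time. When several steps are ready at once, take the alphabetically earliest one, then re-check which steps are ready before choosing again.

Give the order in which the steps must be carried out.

C and G have no prerequisites; C has the earlier label, so C is first.
That leaves G as the only ready step → G.
Ready: A, E and F. A has the earlier label → A.
D, E and F are all available; D has the earlier label → D.
E and F are both available; E has the earlier label → E.
Ready: F and H. F has the earlier label → F.
Next only H has its prerequisites met → H.
Next only B has its prerequisites met → B.

C, G, A, D, E, F, H, B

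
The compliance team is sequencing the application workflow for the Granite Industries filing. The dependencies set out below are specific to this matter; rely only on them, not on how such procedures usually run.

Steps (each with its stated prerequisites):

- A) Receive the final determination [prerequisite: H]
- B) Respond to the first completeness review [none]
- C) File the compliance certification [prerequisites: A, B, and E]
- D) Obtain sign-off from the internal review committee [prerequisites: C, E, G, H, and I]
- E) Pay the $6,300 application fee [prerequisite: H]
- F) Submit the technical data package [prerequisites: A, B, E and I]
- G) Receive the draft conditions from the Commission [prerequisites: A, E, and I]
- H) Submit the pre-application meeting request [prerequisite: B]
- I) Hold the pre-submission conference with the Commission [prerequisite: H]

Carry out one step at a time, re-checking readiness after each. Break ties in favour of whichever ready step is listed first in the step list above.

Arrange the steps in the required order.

B H A E C I F G D

B is the only step with nothing outstanding, so it goes first.
H needed B, now all done → H.
Now A, E and I have their prerequisites met. A is listed earlier, so A next.
Ready: E and I. E is listed earlier → E.
Ready: C and I. C is listed earlier → C.
I is the only step now ready → I.
Ready: F and G. F is listed earlier → F.
That leaves G as the only ready step → G.
That leaves D as the only ready step → D.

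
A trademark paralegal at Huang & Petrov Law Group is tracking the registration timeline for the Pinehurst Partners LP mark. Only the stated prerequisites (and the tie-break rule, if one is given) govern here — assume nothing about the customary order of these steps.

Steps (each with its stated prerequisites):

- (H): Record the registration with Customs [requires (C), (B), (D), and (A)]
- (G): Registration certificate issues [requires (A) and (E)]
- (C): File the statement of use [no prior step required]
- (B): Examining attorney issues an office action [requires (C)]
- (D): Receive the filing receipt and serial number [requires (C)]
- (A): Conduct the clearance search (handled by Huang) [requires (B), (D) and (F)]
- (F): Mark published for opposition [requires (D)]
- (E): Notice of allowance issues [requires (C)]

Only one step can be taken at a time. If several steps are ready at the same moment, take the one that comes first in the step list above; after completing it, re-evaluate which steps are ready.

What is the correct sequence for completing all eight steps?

(C) (B) (D) (F) (A) (H) (E) (G)

(C) has no prerequisites → (C) first.
Ready: (B), (D) and (E). (B) is listed earlier → (B).
(D) and (E) are both available; (D) is listed earlier → (D).
(F) now also ready, so the ready set is {(F), (E)}; (F) is listed earlier → (F).
Now (A) and (E) have their prerequisites met. (A) is listed earlier, so (A) next.
Ready: (H) and (E). (H) is listed earlier → (H).
(E) needed (C), now all done → (E).
That leaves (G) as the only ready step → (G).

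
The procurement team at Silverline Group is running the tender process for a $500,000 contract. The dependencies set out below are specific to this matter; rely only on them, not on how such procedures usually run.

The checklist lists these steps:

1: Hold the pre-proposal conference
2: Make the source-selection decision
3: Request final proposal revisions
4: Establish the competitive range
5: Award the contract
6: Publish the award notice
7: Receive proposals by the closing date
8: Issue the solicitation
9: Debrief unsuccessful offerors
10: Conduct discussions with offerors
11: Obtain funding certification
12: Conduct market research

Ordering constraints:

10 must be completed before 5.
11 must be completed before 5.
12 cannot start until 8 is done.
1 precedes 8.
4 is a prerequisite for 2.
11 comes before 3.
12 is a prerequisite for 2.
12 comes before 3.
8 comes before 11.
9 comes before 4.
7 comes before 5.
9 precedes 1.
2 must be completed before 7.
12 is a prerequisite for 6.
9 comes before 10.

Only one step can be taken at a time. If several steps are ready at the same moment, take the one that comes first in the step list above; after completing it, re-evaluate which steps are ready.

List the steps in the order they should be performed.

9, 1, 4, 8, 10, 11, 12, 2, 3, 6, 7, 5

Only 9 has no prerequisites, so it is first.
Now 1, 4 and 10 have their prerequisites met. 1 is listed earlier, so 1 next.
Now 4, 8 and 10 have their prerequisites met. 4 is listed earlier, so 4 next.
8 and 10 are both available; 8 is listed earlier → 8.
10, 11 and 12 are all available; 10 is listed earlier → 10.
11 and 12 are both available; 11 is listed earlier → 11.
12 needed 8, now all done → 12.
Ready: 2, 3 and 6. 2 is listed earlier → 2.
Ready: 3, 6 and 7. 3 is listed earlier → 3.
Ready: 6 and 7. 6 is listed earlier → 6.
7 needed 2, now all done → 7.
Next only 5 has its prerequisites met → 5.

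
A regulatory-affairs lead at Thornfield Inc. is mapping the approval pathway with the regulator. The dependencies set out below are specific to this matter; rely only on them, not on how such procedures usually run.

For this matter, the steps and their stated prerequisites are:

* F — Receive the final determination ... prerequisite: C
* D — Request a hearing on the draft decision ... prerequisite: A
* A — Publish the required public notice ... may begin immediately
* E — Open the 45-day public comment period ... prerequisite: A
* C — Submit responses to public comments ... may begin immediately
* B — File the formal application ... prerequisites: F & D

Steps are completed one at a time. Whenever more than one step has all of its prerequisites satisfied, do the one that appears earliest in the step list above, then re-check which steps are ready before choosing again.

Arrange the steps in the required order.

A, D, E, C, F, B

Nothing is required for A and C. A is listed earlier → A first.
D, E and C are all available; D is listed earlier → D.
Now E and C have their prerequisites met. E is listed earlier, so E next.
That leaves C as the only ready step → C.
F needed C, now all done → F.
Next only B has its prerequisites met → B.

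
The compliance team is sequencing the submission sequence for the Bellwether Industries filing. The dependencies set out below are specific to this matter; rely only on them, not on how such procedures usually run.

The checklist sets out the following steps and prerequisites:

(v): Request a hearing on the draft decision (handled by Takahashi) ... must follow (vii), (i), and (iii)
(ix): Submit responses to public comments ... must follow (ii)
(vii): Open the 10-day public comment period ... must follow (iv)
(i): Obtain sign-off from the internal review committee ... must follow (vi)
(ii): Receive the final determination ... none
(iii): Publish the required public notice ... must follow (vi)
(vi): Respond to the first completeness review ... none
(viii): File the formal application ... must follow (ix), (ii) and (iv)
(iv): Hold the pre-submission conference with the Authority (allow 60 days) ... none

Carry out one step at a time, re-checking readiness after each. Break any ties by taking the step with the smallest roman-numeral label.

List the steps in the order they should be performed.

(ii), (iv) and (vi) have no prerequisites; (ii) has the earlier label, so (ii) is first.
Ready: (iv), (vi) and (ix). (iv) has the earlier label → (iv).
(vi), (vii) and (ix) are all available; (vi) has the earlier label → (vi).
(i), (iii), (vii) and (ix) are all available; (i) has the earlier label → (i).
(iii), (vii) and (ix) are all available; (iii) has the earlier label → (iii).
Now (vii) and (ix) have their prerequisites met. (vii) has the earlier label, so (vii) next.
(v) now also ready, so the ready set is {(v), (ix)}; (v) has the earlier label → (v).
(ix) is the only step now ready → (ix).
That leaves (viii) as the only ready step → (viii).

(ii) (iv) (vi) (i) (iii) (vii) (v) (ix) (viii)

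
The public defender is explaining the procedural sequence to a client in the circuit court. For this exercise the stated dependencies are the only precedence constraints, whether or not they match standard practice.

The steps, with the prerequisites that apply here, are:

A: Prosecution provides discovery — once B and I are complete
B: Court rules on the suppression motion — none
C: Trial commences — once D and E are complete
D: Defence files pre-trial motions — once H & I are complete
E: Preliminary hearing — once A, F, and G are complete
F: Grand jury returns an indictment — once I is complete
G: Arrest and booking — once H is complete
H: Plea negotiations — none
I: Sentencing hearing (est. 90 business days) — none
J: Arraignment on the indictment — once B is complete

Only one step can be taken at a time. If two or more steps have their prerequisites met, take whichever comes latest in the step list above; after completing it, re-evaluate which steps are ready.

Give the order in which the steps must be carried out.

I, H and B have no prerequisites; I is listed later, so I is first.
F now also ready, so the ready set is {H, F, B}; H is listed later → H.
G, F, D and B are all available; G is listed later → G.
F, D and B are all available; F is listed later → F.
D and B are both available; D is listed later → D.
That leaves B as the only ready step → B.
Now J and A have their prerequisites met. J is listed later, so J next.
A needed I and B, now all done → A.
Next only E has its prerequisites met → E.
Next only C has its prerequisites met → C.

I, H, G, F, D, B, J, A, E, C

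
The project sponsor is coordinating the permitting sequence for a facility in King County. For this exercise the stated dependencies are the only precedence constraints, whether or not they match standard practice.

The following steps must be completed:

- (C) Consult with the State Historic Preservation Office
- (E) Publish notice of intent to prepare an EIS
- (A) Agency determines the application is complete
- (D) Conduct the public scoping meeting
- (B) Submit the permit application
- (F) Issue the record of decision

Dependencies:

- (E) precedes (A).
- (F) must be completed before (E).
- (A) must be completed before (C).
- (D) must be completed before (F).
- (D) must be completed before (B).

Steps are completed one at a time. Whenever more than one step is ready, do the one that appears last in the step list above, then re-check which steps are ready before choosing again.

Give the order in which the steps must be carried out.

(D) has no prerequisites → (D) first.
Ready: (F) and (B). (F) is listed later → (F).
(B) and (E) are both available; (B) is listed later → (B).
That leaves (E) as the only ready step → (E).
(A) needed (E), now all done → (A).
(C) needed (A), now all done → (C).

(D) (F) (B) (E) (A) (C)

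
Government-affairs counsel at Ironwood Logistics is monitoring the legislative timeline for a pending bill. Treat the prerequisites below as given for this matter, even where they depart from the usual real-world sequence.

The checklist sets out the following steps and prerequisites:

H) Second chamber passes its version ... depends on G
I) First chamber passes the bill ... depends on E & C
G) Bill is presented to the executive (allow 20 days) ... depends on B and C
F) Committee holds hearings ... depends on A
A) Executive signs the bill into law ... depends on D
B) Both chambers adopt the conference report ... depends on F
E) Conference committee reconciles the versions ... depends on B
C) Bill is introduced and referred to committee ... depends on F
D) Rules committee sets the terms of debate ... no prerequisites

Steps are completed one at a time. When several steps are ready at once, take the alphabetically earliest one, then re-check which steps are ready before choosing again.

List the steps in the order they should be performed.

D is the only step with nothing outstanding, so it goes first.
A is the only step now ready → A.
F needed A, now all done → F.
B and C are both available; B has the earlier label → B.
Now C and E have their prerequisites met. C has the earlier label, so C next.
G now also ready, so the ready set is {E, G}; E has the earlier label → E.
Now G and I have their prerequisites met. G has the earlier label, so G next.
H now also ready, so the ready set is {H, I}; H has the earlier label → H.
I needed C and E, now all done → I.

D A F B C E G H I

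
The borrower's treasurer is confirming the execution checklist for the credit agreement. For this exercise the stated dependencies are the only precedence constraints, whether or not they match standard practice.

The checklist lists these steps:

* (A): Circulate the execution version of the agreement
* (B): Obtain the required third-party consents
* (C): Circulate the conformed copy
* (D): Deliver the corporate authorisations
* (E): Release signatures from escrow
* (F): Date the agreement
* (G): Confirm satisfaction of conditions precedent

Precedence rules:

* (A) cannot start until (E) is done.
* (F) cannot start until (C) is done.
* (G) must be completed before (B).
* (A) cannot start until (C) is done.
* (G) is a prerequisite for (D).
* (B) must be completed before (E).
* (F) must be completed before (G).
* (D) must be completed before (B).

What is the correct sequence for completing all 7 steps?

(C), (F), (G), (D), (B), (E), (A)

(C) has no prerequisites → (C) first.
Next only (F) has its prerequisites met → (F).
(G) is the only step now ready → (G).
Next only (D) has its prerequisites met → (D).
(B) needed (D) and (G), now all done → (B).
(E) needed (B), now all done → (E).
That leaves (A) as the only ready step → (A).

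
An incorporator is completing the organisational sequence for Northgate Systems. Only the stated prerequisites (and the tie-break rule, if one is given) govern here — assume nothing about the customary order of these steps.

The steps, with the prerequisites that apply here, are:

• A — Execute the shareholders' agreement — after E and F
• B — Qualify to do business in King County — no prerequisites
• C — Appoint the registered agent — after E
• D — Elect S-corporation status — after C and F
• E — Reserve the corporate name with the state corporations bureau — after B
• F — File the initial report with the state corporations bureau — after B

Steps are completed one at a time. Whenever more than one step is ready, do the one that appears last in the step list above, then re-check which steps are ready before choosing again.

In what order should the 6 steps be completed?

B, F, E, C, D, A

B is the only step with nothing outstanding, so it goes first.
Ready: F and E. F is listed later → F.
E is the only step now ready → E.
Ready: C and A. C is listed later → C.
D now also ready, so the ready set is {D, A}; D is listed later → D.
A is the only step now ready → A.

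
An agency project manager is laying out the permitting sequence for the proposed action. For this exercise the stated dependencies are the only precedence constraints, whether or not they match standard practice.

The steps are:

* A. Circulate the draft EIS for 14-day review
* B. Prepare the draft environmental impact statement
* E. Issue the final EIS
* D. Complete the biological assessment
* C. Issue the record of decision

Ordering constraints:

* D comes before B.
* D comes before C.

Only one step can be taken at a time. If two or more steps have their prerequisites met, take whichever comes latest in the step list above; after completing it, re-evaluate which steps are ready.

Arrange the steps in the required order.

D C E B A

D, E and A have no prerequisites; D is listed later, so D is first.
Now C, E, B and A have their prerequisites met. C is listed later, so C next.
Now E, B and A have their prerequisites met. E is listed later, so E next.
Now B and A have their prerequisites met. B is listed later, so B next.
That leaves A as the only ready step → A.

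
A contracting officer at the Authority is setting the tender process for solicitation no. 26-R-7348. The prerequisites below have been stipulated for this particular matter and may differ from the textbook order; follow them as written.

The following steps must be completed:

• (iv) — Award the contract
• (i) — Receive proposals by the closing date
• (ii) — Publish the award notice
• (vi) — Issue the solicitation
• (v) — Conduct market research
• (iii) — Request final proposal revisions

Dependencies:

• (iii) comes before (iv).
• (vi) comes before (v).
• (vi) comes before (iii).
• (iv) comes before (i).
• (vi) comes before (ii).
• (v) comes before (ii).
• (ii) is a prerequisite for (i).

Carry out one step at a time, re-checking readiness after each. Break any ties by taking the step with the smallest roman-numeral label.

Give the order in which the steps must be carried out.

(vi) (iii) (iv) (v) (ii) (i)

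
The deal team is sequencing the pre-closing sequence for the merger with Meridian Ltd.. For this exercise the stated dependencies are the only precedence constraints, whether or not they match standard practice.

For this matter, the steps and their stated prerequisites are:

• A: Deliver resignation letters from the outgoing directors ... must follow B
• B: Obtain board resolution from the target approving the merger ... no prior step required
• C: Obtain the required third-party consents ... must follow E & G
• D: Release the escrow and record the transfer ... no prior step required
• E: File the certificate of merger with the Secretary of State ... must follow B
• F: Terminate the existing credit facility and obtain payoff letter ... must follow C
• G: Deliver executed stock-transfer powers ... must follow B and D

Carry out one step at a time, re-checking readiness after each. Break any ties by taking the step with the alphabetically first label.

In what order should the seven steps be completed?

B → A → D → E → G → C → F

B and D have no prerequisites; B has the earlier label, so B is first.
A and E now also ready, so the ready set is {A, D, E}; A has the earlier label → A.
D and E are both available; D has the earlier label → D.
Now E and G have their prerequisites met. E has the earlier label, so E next.
G needed B and D, now all done → G.
That leaves C as the only ready step → C.
F needed C, now all done → F.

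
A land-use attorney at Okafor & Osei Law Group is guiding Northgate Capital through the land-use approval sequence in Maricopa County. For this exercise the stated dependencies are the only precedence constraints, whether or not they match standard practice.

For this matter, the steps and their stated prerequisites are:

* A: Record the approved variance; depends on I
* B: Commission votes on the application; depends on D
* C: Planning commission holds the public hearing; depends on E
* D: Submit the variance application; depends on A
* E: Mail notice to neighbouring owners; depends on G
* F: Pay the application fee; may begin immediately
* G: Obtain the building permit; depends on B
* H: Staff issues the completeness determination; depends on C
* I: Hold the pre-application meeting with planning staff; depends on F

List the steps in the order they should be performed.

Only F has no prerequisites, so it is first.
I needed F, now all done → I.
That leaves A as the only ready step → A.
D needed A, now all done → D.
B needed D, now all done → B.
G is the only step now ready → G.
E is the only step now ready → E.
That leaves C as the only ready step → C.
H is the only step now ready → H.

F → I → A → D → B → G → E → C → H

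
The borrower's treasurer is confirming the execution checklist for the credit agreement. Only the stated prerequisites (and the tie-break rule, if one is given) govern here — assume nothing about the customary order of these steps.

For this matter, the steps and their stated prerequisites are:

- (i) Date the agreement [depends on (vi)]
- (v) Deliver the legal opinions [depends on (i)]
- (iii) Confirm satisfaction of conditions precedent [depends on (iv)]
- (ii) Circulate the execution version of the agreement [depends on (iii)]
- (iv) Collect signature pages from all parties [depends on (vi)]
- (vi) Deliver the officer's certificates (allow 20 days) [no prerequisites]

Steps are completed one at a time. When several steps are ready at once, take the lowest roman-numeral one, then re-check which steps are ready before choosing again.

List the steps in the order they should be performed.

(vi) (i) (iv) (iii) (ii) (v)

(vi) has no prerequisites → (vi) first.
Now (i) and (iv) have their prerequisites met. (i) has the earlier label, so (i) next.
(v) now also ready, so the ready set is {(iv), (v)}; (iv) has the earlier label → (iv).
(iii) and (v) are both available; (iii) has the earlier label → (iii).
Now (ii) and (v) have their prerequisites met. (ii) has the earlier label, so (ii) next.
(v) needed (i), now all done → (v).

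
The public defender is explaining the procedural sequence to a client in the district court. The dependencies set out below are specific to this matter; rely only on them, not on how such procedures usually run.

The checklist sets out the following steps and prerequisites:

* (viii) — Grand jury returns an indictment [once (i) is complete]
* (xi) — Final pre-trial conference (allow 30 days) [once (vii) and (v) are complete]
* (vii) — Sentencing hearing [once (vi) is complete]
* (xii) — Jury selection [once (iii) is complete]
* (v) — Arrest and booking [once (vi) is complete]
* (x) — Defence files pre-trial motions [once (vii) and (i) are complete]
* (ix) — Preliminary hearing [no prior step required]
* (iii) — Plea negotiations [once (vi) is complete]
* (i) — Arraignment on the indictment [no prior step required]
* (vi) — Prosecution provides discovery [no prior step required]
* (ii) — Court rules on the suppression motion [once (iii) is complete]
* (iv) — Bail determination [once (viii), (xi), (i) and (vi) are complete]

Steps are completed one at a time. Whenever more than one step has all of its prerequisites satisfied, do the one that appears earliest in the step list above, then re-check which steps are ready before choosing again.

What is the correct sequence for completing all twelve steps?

(ix), (i), (viii), (vi), (vii), (v), (xi), (x), (iii), (xii), (ii), (iv)

Nothing is required for (ix), (i) and (vi). (ix) is listed earlier → (ix) first.
Now (i) and (vi) have their prerequisites met. (i) is listed earlier, so (i) next.
(viii) now also ready, so the ready set is {(viii), (vi)}; (viii) is listed earlier → (viii).
That leaves (vi) as the only ready step → (vi).
Now (vii), (v) and (iii) have their prerequisites met. (vii) is listed earlier, so (vii) next.
Now (v), (x) and (iii) have their prerequisites met. (v) is listed earlier, so (v) next.
Ready: (xi), (x) and (iii). (xi) is listed earlier → (xi).
(iv) now also ready, so the ready set is {(x), (iii), (iv)}; (x) is listed earlier → (x).
Ready: (iii) and (iv). (iii) is listed earlier → (iii).
Now (xii), (ii) and (iv) have their prerequisites met. (xii) is listed earlier, so (xii) next.
Ready: (ii) and (iv). (ii) is listed earlier → (ii).
(iv) is the only step now ready → (iv).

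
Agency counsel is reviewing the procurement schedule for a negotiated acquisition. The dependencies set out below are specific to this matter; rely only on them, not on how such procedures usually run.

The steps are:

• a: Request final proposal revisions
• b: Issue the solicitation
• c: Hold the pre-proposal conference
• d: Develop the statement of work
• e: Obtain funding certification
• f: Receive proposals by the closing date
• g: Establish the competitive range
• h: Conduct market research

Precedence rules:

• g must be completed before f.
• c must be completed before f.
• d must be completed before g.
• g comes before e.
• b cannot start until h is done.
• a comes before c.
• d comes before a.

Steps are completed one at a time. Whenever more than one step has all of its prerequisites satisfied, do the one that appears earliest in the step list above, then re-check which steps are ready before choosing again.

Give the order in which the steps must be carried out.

Nothing is required for d and h. d is listed earlier → d first.
a, g and h are all available; a is listed earlier → a.
Now c, g and h have their prerequisites met. c is listed earlier, so c next.
Ready: g and h. g is listed earlier → g.
e and f now also ready, so the ready set is {e, f, h}; e is listed earlier → e.
Ready: f and h. f is listed earlier → f.
Next only h has its prerequisites met → h.
b needed h, now all done → b.

d → a → c → g → e → f → h → b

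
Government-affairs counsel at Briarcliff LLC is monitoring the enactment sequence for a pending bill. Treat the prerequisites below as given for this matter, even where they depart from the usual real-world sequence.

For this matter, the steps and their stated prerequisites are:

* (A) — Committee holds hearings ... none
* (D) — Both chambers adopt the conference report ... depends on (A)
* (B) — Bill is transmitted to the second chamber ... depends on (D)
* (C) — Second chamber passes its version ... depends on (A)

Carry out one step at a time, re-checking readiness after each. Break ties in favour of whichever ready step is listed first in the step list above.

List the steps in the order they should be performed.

(A) is the only step with nothing outstanding, so it goes first.
(D) and (C) are both available; (D) is listed earlier → (D).
Ready: (B) and (C). (B) is listed earlier → (B).
(C) is the only step now ready → (C).

(A), (D), (B), (C)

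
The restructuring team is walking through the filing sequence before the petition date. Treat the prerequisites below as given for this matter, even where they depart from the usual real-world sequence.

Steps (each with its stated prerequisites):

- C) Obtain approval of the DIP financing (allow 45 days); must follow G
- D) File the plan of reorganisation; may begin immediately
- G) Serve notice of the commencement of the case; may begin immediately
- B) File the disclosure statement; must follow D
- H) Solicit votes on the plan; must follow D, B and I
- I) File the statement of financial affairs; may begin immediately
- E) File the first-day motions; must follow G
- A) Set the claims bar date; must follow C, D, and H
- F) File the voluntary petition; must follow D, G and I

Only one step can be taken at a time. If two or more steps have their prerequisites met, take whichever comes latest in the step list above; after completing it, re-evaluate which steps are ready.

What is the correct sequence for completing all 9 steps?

I, G, E, D, F, B, H, C, A

Nothing is required for I, G and D. I is listed later → I first.
G and D are both available; G is listed later → G.
Ready: E, D and C. E is listed later → E.
Ready: D and C. D is listed later → D.
F and B now also ready, so the ready set is {F, B, C}; F is listed later → F.
Ready: B and C. B is listed later → B.
H now also ready, so the ready set is {H, C}; H is listed later → H.
That leaves C as the only ready step → C.
A needed H, D and C, now all done → A.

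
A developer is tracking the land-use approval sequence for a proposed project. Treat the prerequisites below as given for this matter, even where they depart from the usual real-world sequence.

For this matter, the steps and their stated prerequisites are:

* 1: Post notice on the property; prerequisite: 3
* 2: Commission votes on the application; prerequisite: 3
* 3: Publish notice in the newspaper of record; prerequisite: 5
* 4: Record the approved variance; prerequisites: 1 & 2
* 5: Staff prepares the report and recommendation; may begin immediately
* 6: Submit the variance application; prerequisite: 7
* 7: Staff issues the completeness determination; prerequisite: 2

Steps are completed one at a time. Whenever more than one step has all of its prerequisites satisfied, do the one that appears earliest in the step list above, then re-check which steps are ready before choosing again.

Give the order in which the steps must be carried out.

5 is the only step with nothing outstanding, so it goes first.
Next only 3 has its prerequisites met → 3.
1 and 2 are both available; 1 is listed earlier → 1.
Next only 2 has its prerequisites met → 2.
4 and 7 are both available; 4 is listed earlier → 4.
7 needed 2, now all done → 7.
That leaves 6 as the only ready step → 6.

5 3 1 2 4 7 6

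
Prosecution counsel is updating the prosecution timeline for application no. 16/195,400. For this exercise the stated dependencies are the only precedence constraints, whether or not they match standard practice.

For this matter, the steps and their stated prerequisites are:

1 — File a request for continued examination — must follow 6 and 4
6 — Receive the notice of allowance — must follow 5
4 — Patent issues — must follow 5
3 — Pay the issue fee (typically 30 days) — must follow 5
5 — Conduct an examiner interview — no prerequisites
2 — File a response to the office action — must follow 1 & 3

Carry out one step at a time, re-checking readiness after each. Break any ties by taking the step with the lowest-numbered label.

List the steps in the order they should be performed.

Only 5 has no prerequisites, so it is first.
3, 4 and 6 are all available; 3 has the earlier label → 3.
Now 4 and 6 have their prerequisites met. 4 has the earlier label, so 4 next.
That leaves 6 as the only ready step → 6.
1 needed 4 and 6, now all done → 1.
That leaves 2 as the only ready step → 2.

5, 3, 4, 6, 1, 2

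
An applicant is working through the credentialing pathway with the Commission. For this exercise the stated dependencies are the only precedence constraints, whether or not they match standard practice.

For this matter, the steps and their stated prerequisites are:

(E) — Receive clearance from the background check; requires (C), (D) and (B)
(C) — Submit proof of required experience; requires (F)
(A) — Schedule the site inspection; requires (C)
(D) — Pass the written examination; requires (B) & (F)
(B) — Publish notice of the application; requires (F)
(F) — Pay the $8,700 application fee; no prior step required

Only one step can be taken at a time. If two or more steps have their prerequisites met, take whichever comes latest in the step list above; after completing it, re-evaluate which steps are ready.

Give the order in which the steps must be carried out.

(F) (B) (D) (C) (A) (E)

(F) is the only step with nothing outstanding, so it goes first.
(B) and (C) are both available; (B) is listed later → (B).
Now (D) and (C) have their prerequisites met. (D) is listed later, so (D) next.
(C) is the only step now ready → (C).
Ready: (A) and (E). (A) is listed later → (A).
That leaves (E) as the only ready step → (E).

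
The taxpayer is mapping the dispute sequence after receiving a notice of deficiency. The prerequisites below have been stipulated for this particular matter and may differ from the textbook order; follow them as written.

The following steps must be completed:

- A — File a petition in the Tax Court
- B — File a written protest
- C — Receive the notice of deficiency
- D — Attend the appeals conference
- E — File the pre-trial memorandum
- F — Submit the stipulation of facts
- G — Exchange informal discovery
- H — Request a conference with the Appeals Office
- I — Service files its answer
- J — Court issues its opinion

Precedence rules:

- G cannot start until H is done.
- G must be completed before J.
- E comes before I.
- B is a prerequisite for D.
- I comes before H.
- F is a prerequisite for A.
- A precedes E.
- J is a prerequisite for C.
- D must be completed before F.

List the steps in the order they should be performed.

B, D, F, A, E, I, H, G, J, C

Only B has no prerequisites, so it is first.
D is the only step now ready → D.
That leaves F as the only ready step → F.
That leaves A as the only ready step → A.
That leaves E as the only ready step → E.
I needed E, now all done → I.
H is the only step now ready → H.
Next only G has its prerequisites met → G.
J is the only step now ready → J.
That leaves C as the only ready step → C.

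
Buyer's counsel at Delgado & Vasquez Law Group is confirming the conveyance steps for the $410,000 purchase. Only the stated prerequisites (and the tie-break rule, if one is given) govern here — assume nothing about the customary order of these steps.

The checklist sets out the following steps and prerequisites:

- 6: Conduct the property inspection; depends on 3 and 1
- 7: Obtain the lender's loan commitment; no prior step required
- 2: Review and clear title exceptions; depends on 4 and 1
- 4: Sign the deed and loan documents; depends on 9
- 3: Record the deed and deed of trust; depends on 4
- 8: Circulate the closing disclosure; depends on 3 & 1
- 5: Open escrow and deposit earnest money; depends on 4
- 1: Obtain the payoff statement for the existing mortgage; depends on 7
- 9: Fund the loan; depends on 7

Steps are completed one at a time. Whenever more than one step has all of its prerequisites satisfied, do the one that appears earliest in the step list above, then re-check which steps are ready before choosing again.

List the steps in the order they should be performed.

7, 1, 9, 4, 2, 3, 6, 8, 5

7 is the only step with nothing outstanding, so it goes first.
1 and 9 are both available; 1 is listed earlier → 1.
9 is the only step now ready → 9.
Next only 4 has its prerequisites met → 4.
2, 3 and 5 are all available; 2 is listed earlier → 2.
Ready: 3 and 5. 3 is listed earlier → 3.
6 and 8 now also ready, so the ready set is {6, 8, 5}; 6 is listed earlier → 6.
8 and 5 are both available; 8 is listed earlier → 8.
That leaves 5 as the only ready step → 5.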